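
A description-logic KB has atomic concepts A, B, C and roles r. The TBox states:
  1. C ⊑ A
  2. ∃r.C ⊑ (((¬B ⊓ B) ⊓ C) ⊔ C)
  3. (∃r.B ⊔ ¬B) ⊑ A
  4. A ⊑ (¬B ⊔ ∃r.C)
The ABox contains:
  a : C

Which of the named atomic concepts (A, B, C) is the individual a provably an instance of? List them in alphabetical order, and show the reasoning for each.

{A, C}

1. a : A?  L(a) = {C} ∪ {¬A}
   clash {A, ¬A} at a — a ∈ A
2. a : B?  L(a) = {C} ∪ {¬B}
   apply at a: C⊑A
   open: L(a) ⊇ {A, C, ¬B, ∀r.¬C} — a ∉ B possible
3. a : C?  L(a) = {C} ∪ {¬C}
   clash {C, ¬C} at a — a ∈ C
4. Entailed for a: {A, C}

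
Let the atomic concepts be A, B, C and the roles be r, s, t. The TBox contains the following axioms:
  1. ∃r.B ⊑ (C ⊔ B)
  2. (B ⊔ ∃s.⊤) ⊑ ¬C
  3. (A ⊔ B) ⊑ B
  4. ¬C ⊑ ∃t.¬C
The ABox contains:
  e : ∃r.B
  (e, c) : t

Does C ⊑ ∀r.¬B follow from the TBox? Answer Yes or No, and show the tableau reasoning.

1. C ⊑ ∀r.¬B  ⇔  (C ⊓ ∃r.B) unsat w.r.t. T
   apply at x₀: ∃r.B⊑(C ⊔ B)
   open: L(x₀) ⊇ {C, ¬A, ¬B, ∀s.⊥, ∃r.B} (+ ∃-successors)
2. Hence C ⊑ ∀r.¬B: not entailed.

No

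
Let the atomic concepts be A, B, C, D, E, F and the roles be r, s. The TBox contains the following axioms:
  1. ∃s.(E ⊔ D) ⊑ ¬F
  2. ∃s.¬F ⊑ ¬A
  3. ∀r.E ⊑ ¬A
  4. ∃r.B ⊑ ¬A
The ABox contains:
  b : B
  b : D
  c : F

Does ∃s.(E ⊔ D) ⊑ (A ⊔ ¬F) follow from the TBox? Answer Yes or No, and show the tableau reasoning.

Yes

1. ∃s.(E ⊔ D) ⊑ (A ⊔ ¬F)  ⇔  (∃s.(E ⊔ D) ⊓ (¬A ⊓ F)) unsat w.r.t. T
   all branches close; clash {F, ¬F} at x₀
2. Hence ∃s.(E ⊔ D) ⊑ (A ⊔ ¬F): entailed.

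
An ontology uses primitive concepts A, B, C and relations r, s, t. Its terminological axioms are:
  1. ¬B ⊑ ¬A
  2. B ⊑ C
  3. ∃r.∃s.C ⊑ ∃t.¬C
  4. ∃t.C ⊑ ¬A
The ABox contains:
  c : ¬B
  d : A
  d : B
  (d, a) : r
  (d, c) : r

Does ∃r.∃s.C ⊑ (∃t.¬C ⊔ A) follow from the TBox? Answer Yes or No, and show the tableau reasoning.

Yes

1. ∃r.∃s.C ⊑ (∃t.¬C ⊔ A)  ⇔  (∃r.∃s.C ⊓ (∀t.C ⊓ ¬A)) unsat w.r.t. T
   all branches close; clash {C, ¬C} at an ∃-successor
2. Hence ∃r.∃s.C ⊑ (∃t.¬C ⊔ A): entailed.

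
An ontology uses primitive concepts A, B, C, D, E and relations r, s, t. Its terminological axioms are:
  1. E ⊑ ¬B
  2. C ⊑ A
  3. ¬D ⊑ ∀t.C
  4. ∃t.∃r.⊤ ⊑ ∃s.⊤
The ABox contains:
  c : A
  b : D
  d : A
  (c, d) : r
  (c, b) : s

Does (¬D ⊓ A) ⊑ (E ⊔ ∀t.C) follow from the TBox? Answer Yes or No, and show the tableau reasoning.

Yes

1. (¬D ⊓ A) ⊑ (E ⊔ ∀t.C)  ⇔  ((¬D ⊓ A) ⊓ (¬E ⊓ ∃t.¬C)) unsat w.r.t. T
   all branches close; clash {C, ¬C} at an ∃-successor
2. Hence (¬D ⊓ A) ⊑ (E ⊔ ∀t.C): entailed.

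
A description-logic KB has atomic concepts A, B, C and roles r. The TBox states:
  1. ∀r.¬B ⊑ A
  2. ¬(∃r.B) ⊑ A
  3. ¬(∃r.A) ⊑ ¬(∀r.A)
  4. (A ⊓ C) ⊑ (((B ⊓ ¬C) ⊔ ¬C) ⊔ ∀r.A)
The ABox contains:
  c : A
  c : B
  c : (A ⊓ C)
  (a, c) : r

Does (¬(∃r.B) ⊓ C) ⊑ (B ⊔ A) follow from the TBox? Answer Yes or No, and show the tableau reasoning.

1. (¬(∃r.B) ⊓ C) ⊑ (B ⊔ A)  ⇔  ((∀r.¬B ⊓ C) ⊓ (¬B ⊓ ¬A)) unsat w.r.t. T
   all branches close; clash {A, ¬A} at x₀
2. Hence (¬(∃r.B) ⊓ C) ⊑ (B ⊔ A): entailed.

Yes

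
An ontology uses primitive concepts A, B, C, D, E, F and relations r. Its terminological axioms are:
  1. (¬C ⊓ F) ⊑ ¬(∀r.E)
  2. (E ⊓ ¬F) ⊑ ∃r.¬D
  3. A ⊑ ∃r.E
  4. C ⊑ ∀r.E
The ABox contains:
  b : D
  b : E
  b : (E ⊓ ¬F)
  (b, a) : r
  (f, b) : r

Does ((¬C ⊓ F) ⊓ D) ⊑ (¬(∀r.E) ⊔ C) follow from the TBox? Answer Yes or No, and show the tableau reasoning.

Yes

1. ((¬C ⊓ F) ⊓ D) ⊑ (¬(∀r.E) ⊔ C)  ⇔  (((¬C ⊓ F) ⊓ D) ⊓ (∀r.E ⊓ ¬C)) unsat w.r.t. T
   all branches close; clash {E, ¬E} at an ∃-successor
2. Hence ((¬C ⊓ F) ⊓ D) ⊑ (¬(∀r.E) ⊔ C): entailed.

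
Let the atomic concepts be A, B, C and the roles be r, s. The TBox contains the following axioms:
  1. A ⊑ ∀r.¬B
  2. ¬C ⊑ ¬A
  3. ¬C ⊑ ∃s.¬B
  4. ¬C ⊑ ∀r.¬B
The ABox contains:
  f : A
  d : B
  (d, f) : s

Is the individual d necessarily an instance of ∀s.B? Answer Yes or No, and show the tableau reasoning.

No

1. d : ∀s.B?  L(d) = {B} ∪ {∃s.¬B}
   open: L(d) ⊇ {B, C, ¬A, ∃s.¬B} (+ ∃-successors) — d ∉ ∀s.B possible
2. Hence d : ∀s.B: not entailed.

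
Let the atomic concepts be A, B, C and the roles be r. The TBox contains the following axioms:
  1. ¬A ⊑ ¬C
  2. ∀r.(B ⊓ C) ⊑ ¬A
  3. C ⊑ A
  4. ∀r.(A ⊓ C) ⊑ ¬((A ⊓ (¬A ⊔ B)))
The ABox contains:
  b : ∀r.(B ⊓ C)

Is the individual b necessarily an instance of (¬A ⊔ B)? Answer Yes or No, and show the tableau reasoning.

Yes

1. b : (¬A ⊔ B)?  L(b) = {∀r.(B ⊓ C)} ∪ {(A ⊓ ¬B)}
   clash {A, ¬A} at b — b ∈ (¬A ⊔ B)
2. Hence b : (¬A ⊔ B): entailed.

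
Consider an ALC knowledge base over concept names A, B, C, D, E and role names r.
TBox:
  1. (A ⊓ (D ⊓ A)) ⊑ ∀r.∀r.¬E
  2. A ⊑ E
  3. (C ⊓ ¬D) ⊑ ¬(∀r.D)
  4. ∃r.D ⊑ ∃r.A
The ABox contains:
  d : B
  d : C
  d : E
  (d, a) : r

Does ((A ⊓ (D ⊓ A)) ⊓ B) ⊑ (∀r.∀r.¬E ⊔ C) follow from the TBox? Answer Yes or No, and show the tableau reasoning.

1. ((A ⊓ (D ⊓ A)) ⊓ B) ⊑ (∀r.∀r.¬E ⊔ C)  ⇔  (((A ⊓ (D ⊓ A)) ⊓ B) ⊓ (∃r.∃r.E ⊓ ¬C)) unsat w.r.t. T
   all branches close; clash {E, ¬E} at an ∃-successor
2. Hence ((A ⊓ (D ⊓ A)) ⊓ B) ⊑ (∀r.∀r.¬E ⊔ C): entailed.

Yes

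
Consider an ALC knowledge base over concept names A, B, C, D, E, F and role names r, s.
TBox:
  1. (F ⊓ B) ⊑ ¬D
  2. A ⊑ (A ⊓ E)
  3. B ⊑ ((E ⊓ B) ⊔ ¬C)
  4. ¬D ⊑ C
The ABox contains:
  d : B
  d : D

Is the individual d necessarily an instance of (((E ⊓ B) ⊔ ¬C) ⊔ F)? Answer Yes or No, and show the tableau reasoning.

Yes

1. d : (((E ⊓ B) ⊔ ¬C) ⊔ F)?  L(d) = {B, D} ∪ {(((¬E ⊔ ¬B) ⊓ C) ⊓ ¬F)}
   clash {B, ¬B} at d — d ∈ (((E ⊓ B) ⊔ ¬C) ⊔ F)
2. Hence d : (((E ⊓ B) ⊔ ¬C) ⊔ F): entailed.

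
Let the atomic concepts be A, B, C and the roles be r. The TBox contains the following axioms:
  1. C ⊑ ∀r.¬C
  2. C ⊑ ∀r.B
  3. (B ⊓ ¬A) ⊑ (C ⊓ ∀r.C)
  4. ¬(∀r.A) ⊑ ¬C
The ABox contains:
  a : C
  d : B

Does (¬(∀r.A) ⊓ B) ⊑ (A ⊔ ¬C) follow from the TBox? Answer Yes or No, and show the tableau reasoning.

1. (¬(∀r.A) ⊓ B) ⊑ (A ⊔ ¬C)  ⇔  ((∃r.¬A ⊓ B) ⊓ (¬A ⊓ C)) unsat w.r.t. T
   all branches close; clash {C, ¬C} at x₀
2. Hence (¬(∀r.A) ⊓ B) ⊑ (A ⊔ ¬C): entailed.

Yes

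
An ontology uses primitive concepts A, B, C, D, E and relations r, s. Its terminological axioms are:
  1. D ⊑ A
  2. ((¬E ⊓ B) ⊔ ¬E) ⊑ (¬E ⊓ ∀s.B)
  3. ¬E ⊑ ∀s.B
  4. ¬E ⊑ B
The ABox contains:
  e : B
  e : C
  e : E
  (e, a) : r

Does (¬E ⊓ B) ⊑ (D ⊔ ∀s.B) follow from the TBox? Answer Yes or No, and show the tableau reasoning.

1. (¬E ⊓ B) ⊑ (D ⊔ ∀s.B)  ⇔  ((¬E ⊓ B) ⊓ (¬D ⊓ ∃s.¬B)) unsat w.r.t. T
   all branches close; clash {B, ¬B} at an ∃-successor
2. Hence (¬E ⊓ B) ⊑ (D ⊔ ∀s.B): entailed.

Yes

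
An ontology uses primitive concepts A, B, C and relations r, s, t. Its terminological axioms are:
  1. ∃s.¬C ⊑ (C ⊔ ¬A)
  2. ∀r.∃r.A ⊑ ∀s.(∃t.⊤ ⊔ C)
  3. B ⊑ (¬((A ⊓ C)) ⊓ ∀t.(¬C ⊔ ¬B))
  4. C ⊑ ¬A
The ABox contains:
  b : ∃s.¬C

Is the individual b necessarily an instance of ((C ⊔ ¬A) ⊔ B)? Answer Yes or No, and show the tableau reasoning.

1. b : ((C ⊔ ¬A) ⊔ B)?  L(b) = {∃s.¬C} ∪ {((¬C ⊓ A) ⊓ ¬B)}
   clash {A, ¬A} at b — b ∈ ((C ⊔ ¬A) ⊔ B)
2. Hence b : ((C ⊔ ¬A) ⊔ B): entailed.

Yes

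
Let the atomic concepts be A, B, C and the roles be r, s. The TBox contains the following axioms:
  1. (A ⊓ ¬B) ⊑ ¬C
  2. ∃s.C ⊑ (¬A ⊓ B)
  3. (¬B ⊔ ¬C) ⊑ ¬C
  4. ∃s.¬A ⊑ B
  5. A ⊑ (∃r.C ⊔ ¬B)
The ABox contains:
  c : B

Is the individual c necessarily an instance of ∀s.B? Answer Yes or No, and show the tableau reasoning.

No

1. c : ∀s.B?  L(c) = {B} ∪ {∃s.¬B}
   open: L(c) ⊇ {B, C, ¬A, ∀s.¬C, ∃s.¬B} (+ ∃-successors) — c ∉ ∀s.B possible
2. Hence c : ∀s.B: not entailed.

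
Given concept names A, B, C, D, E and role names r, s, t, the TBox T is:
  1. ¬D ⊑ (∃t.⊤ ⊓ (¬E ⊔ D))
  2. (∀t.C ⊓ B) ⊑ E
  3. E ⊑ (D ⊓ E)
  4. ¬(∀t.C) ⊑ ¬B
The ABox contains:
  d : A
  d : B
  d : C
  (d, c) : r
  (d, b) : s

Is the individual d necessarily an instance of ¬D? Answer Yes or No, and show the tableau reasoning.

No

1. d : ¬D?  L(d) = {A, B, C} ∪ {D}
   open: L(d) ⊇ {A, B, C, D, E, …} — d ∉ ¬D possible
2. Hence d : ¬D: not entailed.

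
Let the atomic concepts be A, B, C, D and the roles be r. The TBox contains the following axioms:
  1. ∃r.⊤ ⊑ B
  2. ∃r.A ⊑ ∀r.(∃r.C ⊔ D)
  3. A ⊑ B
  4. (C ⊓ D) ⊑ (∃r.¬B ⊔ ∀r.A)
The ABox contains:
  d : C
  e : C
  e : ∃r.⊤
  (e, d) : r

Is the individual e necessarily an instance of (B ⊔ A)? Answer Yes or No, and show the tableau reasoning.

1. e : (B ⊔ A)?  L(e) = {C, ∃r.⊤} ∪ {(¬B ⊓ ¬A)}
   clash {B, ¬B} at e — e ∈ (B ⊔ A)
2. Hence e : (B ⊔ A): entailed.

Yes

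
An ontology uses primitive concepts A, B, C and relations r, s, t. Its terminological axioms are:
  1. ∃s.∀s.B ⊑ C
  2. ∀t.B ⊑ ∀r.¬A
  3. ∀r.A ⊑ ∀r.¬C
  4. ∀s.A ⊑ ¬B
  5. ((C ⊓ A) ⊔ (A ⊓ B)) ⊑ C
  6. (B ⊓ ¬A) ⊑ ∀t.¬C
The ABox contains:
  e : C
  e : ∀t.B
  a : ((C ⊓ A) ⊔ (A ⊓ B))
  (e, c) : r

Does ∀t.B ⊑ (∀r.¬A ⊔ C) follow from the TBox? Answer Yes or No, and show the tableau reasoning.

1. ∀t.B ⊑ (∀r.¬A ⊔ C)  ⇔  (∀t.B ⊓ (∃r.A ⊓ ¬C)) unsat w.r.t. T
   all branches close; clash {C, ¬C} at x₀
2. Hence ∀t.B ⊑ (∀r.¬A ⊔ C): entailed.

Yes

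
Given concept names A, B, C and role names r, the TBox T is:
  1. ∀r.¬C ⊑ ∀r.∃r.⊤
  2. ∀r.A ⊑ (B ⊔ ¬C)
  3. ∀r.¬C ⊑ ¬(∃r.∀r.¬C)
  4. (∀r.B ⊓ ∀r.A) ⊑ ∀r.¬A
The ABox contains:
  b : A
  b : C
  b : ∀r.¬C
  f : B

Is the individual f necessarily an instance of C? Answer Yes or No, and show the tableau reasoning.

No

1. f : C?  L(f) = {B} ∪ {¬C}
   open: L(f) ⊇ {B, ¬C, ∃r.C, ∃r.¬A} (+ ∃-successors) — f ∉ C possible
2. Hence f : C: not entailed.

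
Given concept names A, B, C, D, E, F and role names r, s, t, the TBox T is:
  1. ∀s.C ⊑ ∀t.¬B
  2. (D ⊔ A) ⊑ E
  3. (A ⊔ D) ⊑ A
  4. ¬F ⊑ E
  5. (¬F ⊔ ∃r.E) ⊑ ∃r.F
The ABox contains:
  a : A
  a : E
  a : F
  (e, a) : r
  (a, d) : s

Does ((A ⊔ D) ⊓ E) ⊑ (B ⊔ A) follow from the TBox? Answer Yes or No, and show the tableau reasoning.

Yes

1. ((A ⊔ D) ⊓ E) ⊑ (B ⊔ A)  ⇔  (((A ⊔ D) ⊓ E) ⊓ (¬B ⊓ ¬A)) unsat w.r.t. T
   all branches close; clash {A, ¬A} at x₀
2. Hence ((A ⊔ D) ⊓ E) ⊑ (B ⊔ A): entailed.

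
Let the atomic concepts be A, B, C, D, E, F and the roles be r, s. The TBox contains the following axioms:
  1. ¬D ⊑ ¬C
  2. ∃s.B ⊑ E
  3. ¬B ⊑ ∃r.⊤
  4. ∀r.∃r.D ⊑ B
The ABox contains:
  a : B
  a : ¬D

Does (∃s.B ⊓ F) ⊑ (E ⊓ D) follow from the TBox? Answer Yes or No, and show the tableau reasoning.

No

1. (∃s.B ⊓ F) ⊑ (E ⊓ D)  ⇔  ((∃s.B ⊓ F) ⊓ (¬E ⊔ ¬D)) unsat w.r.t. T
   apply at x₀: ∃s.B⊑E
   open: L(x₀) ⊇ {B, E, F, ¬C, ¬D, …} (+ ∃-successors)
2. Hence (∃s.B ⊓ F) ⊑ (E ⊓ D): not entailed.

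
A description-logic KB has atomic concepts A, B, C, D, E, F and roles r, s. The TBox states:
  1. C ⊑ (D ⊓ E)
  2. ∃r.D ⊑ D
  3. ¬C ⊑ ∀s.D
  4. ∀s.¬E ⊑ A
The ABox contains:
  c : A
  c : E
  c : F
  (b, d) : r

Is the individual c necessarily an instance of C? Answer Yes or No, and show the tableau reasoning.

No

1. c : C?  L(c) = {A, E, F} ∪ {¬C}
   apply at c: ¬C⊑∀s.D
   open: L(c) ⊇ {A, E, F, ¬C, ∀r.¬D, …} — c ∉ C possible
2. Hence c : C: not entailed.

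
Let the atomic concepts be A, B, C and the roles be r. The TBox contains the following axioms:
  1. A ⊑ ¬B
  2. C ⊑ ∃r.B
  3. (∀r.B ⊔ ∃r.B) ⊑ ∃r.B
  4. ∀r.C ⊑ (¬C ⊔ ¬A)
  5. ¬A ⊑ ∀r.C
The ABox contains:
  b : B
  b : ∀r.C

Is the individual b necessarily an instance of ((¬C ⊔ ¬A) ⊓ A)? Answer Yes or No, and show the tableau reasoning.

No

1. b : ((¬C ⊔ ¬A) ⊓ A)?  L(b) = {B, ∀r.C} ∪ {((C ⊓ A) ⊔ ¬A)}
   apply at b: ∀r.C⊑(¬C ⊔ ¬A)
   open: L(b) ⊇ {B, ¬A, ¬C, ∀r.C, ∀r.¬B, …} (+ ∃-successors) — b ∉ ((¬C ⊔ ¬A) ⊓ A) possible
2. Hence b : ((¬C ⊔ ¬A) ⊓ A): not entailed.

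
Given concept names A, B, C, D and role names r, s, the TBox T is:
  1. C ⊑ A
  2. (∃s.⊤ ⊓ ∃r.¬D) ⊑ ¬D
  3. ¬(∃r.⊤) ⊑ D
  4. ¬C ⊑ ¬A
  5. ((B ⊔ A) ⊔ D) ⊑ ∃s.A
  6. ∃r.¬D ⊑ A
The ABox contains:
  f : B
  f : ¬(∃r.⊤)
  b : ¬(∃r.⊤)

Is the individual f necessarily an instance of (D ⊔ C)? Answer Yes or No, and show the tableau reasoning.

Yes

1. f : (D ⊔ C)?  L(f) = {B, ¬(∃r.⊤)} ∪ {(¬D ⊓ ¬C)}
   clash {A, ¬A} at f — f ∈ (D ⊔ C)
2. Hence f : (D ⊔ C): entailed.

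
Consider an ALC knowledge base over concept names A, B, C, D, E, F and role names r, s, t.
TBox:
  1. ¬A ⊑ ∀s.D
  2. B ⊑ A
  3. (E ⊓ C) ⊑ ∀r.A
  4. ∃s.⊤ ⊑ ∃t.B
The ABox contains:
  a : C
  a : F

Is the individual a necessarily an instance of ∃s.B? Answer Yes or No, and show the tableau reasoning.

No

1. a : ∃s.B?  L(a) = {C, F} ∪ {∀s.¬B}
   open: L(a) ⊇ {A, C, F, ¬E, ∀s.¬B, …} — a ∉ ∃s.B possible
2. Hence a : ∃s.B: not entailed.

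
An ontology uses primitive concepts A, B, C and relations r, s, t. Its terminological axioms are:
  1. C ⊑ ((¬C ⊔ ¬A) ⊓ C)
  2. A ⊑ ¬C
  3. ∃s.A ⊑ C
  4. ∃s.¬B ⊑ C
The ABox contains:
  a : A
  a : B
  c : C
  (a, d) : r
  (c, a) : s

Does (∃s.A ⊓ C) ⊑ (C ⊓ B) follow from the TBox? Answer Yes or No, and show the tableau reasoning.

1. (∃s.A ⊓ C) ⊑ (C ⊓ B)  ⇔  ((∃s.A ⊓ C) ⊓ (¬C ⊔ ¬B)) unsat w.r.t. T
   apply at x₀: C⊑((¬C ⊔ ¬A) ⊓ C)
   open: L(x₀) ⊇ {C, ¬A, ¬B, ∃s.A} (+ ∃-successors)
2. Hence (∃s.A ⊓ C) ⊑ (C ⊓ B): not entailed.

No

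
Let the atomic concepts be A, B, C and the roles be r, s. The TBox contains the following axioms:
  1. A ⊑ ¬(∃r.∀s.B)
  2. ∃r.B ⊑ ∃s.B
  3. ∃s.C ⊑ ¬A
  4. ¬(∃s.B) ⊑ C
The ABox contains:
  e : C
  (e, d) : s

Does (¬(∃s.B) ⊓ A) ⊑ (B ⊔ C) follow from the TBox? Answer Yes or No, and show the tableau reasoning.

Yes

1. (¬(∃s.B) ⊓ A) ⊑ (B ⊔ C)  ⇔  ((∀s.¬B ⊓ A) ⊓ (¬B ⊓ ¬C)) unsat w.r.t. T
   all branches close; clash {C, ¬C} at x₀
2. Hence (¬(∃s.B) ⊓ A) ⊑ (B ⊔ C): entailed.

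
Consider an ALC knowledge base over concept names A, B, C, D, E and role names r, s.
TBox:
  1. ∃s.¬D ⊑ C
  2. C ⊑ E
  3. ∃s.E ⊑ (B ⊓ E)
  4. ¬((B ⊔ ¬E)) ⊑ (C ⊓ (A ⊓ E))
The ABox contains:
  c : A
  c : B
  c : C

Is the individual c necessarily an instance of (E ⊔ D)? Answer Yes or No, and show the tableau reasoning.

1. c : (E ⊔ D)?  L(c) = {A, B, C} ∪ {(¬E ⊓ ¬D)}
   clash {E, ¬E} at c — c ∈ (E ⊔ D)
2. Hence c : (E ⊔ D): entailed.

Yes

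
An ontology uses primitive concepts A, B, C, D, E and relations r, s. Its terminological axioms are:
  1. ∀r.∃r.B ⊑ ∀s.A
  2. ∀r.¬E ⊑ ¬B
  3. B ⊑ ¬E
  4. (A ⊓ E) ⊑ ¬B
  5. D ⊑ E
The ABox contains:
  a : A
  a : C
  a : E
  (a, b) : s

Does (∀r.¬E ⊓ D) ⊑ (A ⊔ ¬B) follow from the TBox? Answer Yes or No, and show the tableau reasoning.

1. (∀r.¬E ⊓ D) ⊑ (A ⊔ ¬B)  ⇔  ((∀r.¬E ⊓ D) ⊓ (¬A ⊓ B)) unsat w.r.t. T
   all branches close; clash {E, ¬E} at x₀
2. Hence (∀r.¬E ⊓ D) ⊑ (A ⊔ ¬B): entailed.

Yes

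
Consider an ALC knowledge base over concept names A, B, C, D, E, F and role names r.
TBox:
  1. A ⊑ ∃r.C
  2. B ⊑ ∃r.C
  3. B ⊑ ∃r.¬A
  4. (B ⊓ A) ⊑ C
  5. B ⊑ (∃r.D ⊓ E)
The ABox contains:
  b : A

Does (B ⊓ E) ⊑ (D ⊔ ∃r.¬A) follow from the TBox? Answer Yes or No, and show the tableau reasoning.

Yes

1. (B ⊓ E) ⊑ (D ⊔ ∃r.¬A)  ⇔  ((B ⊓ E) ⊓ (¬D ⊓ ∀r.A)) unsat w.r.t. T
   all branches close; clash {A, ¬A} at an ∃-successor
2. Hence (B ⊓ E) ⊑ (D ⊔ ∃r.¬A): entailed.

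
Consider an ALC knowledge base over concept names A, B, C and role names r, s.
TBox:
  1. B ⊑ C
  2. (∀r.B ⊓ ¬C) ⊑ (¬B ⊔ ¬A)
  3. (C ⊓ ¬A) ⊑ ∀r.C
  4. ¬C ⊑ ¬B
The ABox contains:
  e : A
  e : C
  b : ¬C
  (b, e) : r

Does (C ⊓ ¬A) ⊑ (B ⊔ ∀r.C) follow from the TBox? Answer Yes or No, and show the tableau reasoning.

1. (C ⊓ ¬A) ⊑ (B ⊔ ∀r.C)  ⇔  ((C ⊓ ¬A) ⊓ (¬B ⊓ ∃r.¬C)) unsat w.r.t. T
   all branches close; clash {C, ¬C} at an ∃-successor
2. Hence (C ⊓ ¬A) ⊑ (B ⊔ ∀r.C): entailed.

Yes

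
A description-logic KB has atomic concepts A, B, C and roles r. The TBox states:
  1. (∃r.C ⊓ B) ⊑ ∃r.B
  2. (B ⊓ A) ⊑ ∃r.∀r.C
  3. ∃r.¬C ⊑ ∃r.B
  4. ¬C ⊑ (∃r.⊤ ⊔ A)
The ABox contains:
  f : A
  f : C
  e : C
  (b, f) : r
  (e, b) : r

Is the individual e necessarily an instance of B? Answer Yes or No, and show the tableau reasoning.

1. e : B?  L(e) = {C} ∪ {¬B}
   open: L(e) ⊇ {C, ¬B, ∀r.C} — e ∉ B possible
2. Hence e : B: not entailed.

No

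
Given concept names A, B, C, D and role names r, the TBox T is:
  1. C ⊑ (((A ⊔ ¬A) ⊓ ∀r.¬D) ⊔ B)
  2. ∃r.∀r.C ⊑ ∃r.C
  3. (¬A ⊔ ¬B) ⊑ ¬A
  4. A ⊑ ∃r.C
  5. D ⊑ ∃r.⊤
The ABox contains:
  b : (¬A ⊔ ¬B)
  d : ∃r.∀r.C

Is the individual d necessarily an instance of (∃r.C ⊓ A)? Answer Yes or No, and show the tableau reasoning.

1. d : (∃r.C ⊓ A)?  L(d) = {∃r.∀r.C} ∪ {(∀r.¬C ⊔ ¬A)}
   apply at d: ∃r.∀r.C⊑∃r.C
   open: L(d) ⊇ {¬A, ¬C, ¬D, ∃r.C, ∃r.∀r.C} (+ ∃-successors) — d ∉ (∃r.C ⊓ A) possible
2. Hence d : (∃r.C ⊓ A): not entailed.

No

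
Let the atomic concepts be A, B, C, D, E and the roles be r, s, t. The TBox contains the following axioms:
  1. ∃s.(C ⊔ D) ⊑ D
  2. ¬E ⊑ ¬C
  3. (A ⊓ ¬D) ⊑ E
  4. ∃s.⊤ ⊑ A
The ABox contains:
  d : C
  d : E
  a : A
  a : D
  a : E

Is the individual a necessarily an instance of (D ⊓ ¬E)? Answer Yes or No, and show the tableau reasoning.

No

1. a : (D ⊓ ¬E)?  L(a) = {A, D, E} ∪ {(¬D ⊔ E)}
   open: L(a) ⊇ {A, D, E} — a ∉ (D ⊓ ¬E) possible
2. Hence a : (D ⊓ ¬E): not entailed.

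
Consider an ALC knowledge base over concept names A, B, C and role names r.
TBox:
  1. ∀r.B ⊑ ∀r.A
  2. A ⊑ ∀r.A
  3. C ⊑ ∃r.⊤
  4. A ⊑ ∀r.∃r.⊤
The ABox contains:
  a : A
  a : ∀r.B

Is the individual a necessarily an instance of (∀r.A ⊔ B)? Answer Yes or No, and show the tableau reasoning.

1. a : (∀r.A ⊔ B)?  L(a) = {A, ∀r.B} ∪ {(∃r.¬A ⊓ ¬B)}
   clash {A, ¬A} at an ∃-successor — a ∈ (∀r.A ⊔ B)
2. Hence a : (∀r.A ⊔ B): entailed.

Yes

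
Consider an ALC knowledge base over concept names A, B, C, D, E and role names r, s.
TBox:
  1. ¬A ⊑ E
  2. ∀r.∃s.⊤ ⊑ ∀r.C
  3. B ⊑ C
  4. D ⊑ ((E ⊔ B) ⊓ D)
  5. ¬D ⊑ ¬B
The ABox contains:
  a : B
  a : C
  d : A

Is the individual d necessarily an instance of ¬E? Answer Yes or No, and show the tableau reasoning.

1. d : ¬E?  L(d) = {A} ∪ {E}
   open: L(d) ⊇ {A, D, E, ¬B, ∃r.∀s.⊥} (+ ∃-successors) — d ∉ ¬E possible
2. Hence d : ¬E: not entailed.

No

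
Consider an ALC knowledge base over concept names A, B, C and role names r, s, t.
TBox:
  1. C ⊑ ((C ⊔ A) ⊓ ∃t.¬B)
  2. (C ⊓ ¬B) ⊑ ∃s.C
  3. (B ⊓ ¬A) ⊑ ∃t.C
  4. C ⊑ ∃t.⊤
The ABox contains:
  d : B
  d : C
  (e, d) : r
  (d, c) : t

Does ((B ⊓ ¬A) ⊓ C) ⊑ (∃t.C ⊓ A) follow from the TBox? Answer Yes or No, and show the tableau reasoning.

No

1. ((B ⊓ ¬A) ⊓ C) ⊑ (∃t.C ⊓ A)  ⇔  (((B ⊓ ¬A) ⊓ C) ⊓ (∀t.¬C ⊔ ¬A)) unsat w.r.t. T
   apply at x₀: C⊑((C ⊔ A) ⊓ ∃t.¬B); (B ⊓ ¬A)⊑∃t.C; C⊑∃t.⊤
   open: L(x₀) ⊇ {B, C, ¬A, ∃t.C, ∃t.¬B, …} (+ ∃-successors)
2. Hence ((B ⊓ ¬A) ⊓ C) ⊑ (∃t.C ⊓ A): not entailed.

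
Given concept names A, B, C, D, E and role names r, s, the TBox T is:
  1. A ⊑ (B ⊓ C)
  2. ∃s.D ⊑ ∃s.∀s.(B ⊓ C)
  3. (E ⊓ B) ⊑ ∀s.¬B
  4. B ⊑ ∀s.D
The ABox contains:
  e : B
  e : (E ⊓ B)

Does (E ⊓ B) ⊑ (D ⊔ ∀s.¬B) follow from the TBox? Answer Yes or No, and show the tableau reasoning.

Yes

1. (E ⊓ B) ⊑ (D ⊔ ∀s.¬B)  ⇔  ((E ⊓ B) ⊓ (¬D ⊓ ∃s.B)) unsat w.r.t. T
   all branches close; clash {B, ¬B} at an ∃-successor
2. Hence (E ⊓ B) ⊑ (D ⊔ ∀s.¬B): entailed.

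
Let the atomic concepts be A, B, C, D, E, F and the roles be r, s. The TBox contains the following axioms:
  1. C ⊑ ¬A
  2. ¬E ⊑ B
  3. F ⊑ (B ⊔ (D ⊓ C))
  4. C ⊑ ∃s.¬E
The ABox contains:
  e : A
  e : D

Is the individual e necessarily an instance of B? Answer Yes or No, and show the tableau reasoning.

No

1. e : B?  L(e) = {A, D} ∪ {¬B}
   open: L(e) ⊇ {A, D, E, ¬B, ¬C, …} — e ∉ B possible
2. Hence e : B: not entailed.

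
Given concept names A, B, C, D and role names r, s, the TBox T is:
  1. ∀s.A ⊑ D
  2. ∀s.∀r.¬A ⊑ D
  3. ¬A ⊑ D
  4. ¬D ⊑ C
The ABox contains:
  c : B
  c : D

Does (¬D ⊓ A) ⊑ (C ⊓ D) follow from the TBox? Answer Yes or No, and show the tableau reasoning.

1. (¬D ⊓ A) ⊑ (C ⊓ D)  ⇔  ((¬D ⊓ A) ⊓ (¬C ⊔ ¬D)) unsat w.r.t. T
   apply at x₀: ¬D⊑C
   open: L(x₀) ⊇ {A, C, ¬D, ∃s.¬A, ∃s.∃r.A} (+ ∃-successors)
2. Hence (¬D ⊓ A) ⊑ (C ⊓ D): not entailed.

No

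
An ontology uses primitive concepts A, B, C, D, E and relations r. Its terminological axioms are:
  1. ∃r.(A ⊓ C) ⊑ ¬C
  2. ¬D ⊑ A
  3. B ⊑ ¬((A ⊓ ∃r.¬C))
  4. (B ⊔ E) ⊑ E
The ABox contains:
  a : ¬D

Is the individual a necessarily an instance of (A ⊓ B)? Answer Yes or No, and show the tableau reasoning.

No

1. a : (A ⊓ B)?  L(a) = {¬D} ∪ {(¬A ⊔ ¬B)}
   apply at a: ¬D⊑A
   open: L(a) ⊇ {A, ¬B, ¬D, ¬E, ∀r.(¬A ⊔ ¬C)} — a ∉ (A ⊓ B) possible
2. Hence a : (A ⊓ B): not entailed.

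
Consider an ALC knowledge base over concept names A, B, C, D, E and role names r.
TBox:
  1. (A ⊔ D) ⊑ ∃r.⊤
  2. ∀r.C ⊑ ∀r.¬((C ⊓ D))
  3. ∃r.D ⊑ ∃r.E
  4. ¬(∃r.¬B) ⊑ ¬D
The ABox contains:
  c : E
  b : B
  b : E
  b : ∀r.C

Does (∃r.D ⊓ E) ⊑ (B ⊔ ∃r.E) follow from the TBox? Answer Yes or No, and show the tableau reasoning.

Yes

1. (∃r.D ⊓ E) ⊑ (B ⊔ ∃r.E)  ⇔  ((∃r.D ⊓ E) ⊓ (¬B ⊓ ∀r.¬E)) unsat w.r.t. T
   all branches close; clash {E, ¬E} at an ∃-successor
2. Hence (∃r.D ⊓ E) ⊑ (B ⊔ ∃r.E): entailed.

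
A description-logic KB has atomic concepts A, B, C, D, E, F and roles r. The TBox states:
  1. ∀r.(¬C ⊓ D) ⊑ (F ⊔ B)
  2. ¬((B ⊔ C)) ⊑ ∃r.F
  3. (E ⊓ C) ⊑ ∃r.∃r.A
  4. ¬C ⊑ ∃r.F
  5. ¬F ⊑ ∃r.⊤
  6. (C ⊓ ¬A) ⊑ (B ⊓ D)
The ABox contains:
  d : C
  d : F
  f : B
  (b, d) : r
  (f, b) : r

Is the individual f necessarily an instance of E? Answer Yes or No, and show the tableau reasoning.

No

1. f : E?  L(f) = {B} ∪ {¬E}
   open: L(f) ⊇ {A, B, C, F, ¬E, …} (+ ∃-successors) — f ∉ E possible
2. Hence f : E: not entailed.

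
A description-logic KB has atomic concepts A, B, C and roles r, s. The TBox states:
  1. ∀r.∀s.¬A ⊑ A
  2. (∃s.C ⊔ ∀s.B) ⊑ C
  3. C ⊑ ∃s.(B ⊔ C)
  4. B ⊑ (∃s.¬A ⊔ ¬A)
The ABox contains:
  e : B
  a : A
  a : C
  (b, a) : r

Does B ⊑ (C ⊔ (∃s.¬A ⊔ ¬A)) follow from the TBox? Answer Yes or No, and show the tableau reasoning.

Yes

1. B ⊑ (C ⊔ (∃s.¬A ⊔ ¬A))  ⇔  (B ⊓ (¬C ⊓ (∀s.A ⊓ A))) unsat w.r.t. T
   all branches close; clash {C, ¬C} at x₀
2. Hence B ⊑ (C ⊔ (∃s.¬A ⊔ ¬A)): entailed.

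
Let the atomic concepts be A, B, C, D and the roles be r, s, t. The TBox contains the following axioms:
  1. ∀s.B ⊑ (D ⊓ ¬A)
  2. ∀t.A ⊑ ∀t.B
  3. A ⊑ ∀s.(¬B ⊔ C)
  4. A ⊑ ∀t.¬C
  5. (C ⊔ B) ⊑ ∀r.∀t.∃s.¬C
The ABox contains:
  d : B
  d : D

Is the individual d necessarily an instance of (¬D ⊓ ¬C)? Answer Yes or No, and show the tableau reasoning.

1. d : (¬D ⊓ ¬C)?  L(d) = {B, D} ∪ {(D ⊔ C)}
   open: L(d) ⊇ {B, D, ¬A, ∀r.∀t.∃s.¬C, ∃s.¬B, …} (+ ∃-successors) — d ∉ (¬D ⊓ ¬C) possible
2. Hence d : (¬D ⊓ ¬C): not entailed.

No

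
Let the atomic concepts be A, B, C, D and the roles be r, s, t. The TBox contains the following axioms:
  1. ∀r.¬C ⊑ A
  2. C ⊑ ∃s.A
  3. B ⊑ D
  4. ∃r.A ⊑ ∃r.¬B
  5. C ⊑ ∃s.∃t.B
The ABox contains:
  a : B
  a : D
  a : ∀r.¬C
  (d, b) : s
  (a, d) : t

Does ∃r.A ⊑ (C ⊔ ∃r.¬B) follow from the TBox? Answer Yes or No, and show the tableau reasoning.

Yes

1. ∃r.A ⊑ (C ⊔ ∃r.¬B)  ⇔  (∃r.A ⊓ (¬C ⊓ ∀r.B)) unsat w.r.t. T
   all branches close; clash {B, ¬B} at an ∃-successor
2. Hence ∃r.A ⊑ (C ⊔ ∃r.¬B): entailed.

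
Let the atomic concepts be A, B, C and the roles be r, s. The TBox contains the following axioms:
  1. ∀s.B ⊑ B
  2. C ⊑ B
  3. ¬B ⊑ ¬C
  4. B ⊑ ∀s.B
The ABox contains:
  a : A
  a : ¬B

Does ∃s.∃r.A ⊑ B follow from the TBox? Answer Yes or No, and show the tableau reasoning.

No

1. ∃s.∃r.A ⊑ B  ⇔  (∃s.∃r.A ⊓ ¬B) unsat w.r.t. T
   apply at x₀: ¬B⊑¬C
   open: L(x₀) ⊇ {¬B, ¬C, ∃s.¬B, ∃s.∃r.A} (+ ∃-successors)
2. Hence ∃s.∃r.A ⊑ B: not entailed.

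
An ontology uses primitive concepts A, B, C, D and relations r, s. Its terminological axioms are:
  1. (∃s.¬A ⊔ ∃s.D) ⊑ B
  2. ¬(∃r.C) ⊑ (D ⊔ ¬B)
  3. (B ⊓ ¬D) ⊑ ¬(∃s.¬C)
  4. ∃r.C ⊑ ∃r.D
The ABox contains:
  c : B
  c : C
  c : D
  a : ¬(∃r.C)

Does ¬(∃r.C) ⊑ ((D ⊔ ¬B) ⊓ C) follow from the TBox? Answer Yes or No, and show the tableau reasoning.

No

1. ¬(∃r.C) ⊑ ((D ⊔ ¬B) ⊓ C)  ⇔  (∀r.¬C ⊓ ((¬D ⊓ B) ⊔ ¬C)) unsat w.r.t. T
   apply at x₀: ¬(∃r.C)⊑(D ⊔ ¬B)
   open: L(x₀) ⊇ {¬B, ¬C, ∀r.¬C, ∀s.A, ∀s.¬D}
2. Hence ¬(∃r.C) ⊑ ((D ⊔ ¬B) ⊓ C): not entailed.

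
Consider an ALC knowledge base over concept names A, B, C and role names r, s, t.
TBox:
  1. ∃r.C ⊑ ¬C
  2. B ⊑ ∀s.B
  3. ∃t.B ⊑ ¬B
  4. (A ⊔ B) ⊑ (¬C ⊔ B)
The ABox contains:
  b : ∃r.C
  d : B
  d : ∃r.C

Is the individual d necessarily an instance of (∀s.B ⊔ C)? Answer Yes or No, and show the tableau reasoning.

Yes

1. d : (∀s.B ⊔ C)?  L(d) = {B, ∃r.C} ∪ {(∃s.¬B ⊓ ¬C)}
   clash {B, ¬B} at d — d ∈ (∀s.B ⊔ C)
2. Hence d : (∀s.B ⊔ C): entailed.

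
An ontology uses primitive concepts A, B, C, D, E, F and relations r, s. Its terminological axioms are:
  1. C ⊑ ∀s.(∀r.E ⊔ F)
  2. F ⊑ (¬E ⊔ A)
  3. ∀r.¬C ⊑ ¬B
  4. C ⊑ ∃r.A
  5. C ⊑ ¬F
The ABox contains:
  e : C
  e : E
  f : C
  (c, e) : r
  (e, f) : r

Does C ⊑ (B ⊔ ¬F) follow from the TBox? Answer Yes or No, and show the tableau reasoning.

1. C ⊑ (B ⊔ ¬F)  ⇔  (C ⊓ (¬B ⊓ F)) unsat w.r.t. T
   all branches close; clash {F, ¬F} at x₀
2. Hence C ⊑ (B ⊔ ¬F): entailed.

Yes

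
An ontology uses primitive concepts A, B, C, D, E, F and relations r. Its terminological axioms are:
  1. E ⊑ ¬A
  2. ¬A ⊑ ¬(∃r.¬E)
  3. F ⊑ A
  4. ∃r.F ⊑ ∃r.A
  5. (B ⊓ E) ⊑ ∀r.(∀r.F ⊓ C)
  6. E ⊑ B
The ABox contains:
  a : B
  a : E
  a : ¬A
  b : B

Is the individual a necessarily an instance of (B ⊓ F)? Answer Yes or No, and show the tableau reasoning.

1. a : (B ⊓ F)?  L(a) = {B, E, ¬A} ∪ {(¬B ⊔ ¬F)}
   apply at a: ¬A⊑¬(∃r.¬E)
   open: L(a) ⊇ {B, E, ¬A, ¬F, ∀r.(∀r.F ⊓ C), …} — a ∉ (B ⊓ F) possible
2. Hence a : (B ⊓ F): not entailed.

No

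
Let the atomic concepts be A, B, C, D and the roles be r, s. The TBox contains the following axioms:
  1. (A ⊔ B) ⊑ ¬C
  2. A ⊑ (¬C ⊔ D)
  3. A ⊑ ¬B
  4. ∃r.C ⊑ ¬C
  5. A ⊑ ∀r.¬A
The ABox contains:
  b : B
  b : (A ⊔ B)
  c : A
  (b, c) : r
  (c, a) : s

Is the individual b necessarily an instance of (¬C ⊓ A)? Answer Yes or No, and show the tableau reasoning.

1. b : (¬C ⊓ A)?  L(b) = {B, (A ⊔ B)} ∪ {(C ⊔ ¬A)}
   apply at b: (A ⊔ B)⊑¬C
   open: L(b) ⊇ {B, ¬A, ¬C} — b ∉ (¬C ⊓ A) possible
2. Hence b : (¬C ⊓ A): not entailed.

No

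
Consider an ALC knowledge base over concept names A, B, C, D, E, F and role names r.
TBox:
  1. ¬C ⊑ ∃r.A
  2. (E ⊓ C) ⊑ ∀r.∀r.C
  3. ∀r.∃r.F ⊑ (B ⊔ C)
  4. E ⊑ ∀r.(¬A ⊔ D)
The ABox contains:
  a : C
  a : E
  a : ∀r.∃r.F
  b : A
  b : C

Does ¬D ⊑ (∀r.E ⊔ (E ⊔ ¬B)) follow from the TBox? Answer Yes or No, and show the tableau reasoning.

No

1. ¬D ⊑ (∀r.E ⊔ (E ⊔ ¬B))  ⇔  (¬D ⊓ (∃r.¬E ⊓ (¬E ⊓ B))) unsat w.r.t. T
   open: L(x₀) ⊇ {B, C, ¬D, ¬E, ∃r.¬E, …} (+ ∃-successors)
2. Hence ¬D ⊑ (∀r.E ⊔ (E ⊔ ¬B)): not entailed.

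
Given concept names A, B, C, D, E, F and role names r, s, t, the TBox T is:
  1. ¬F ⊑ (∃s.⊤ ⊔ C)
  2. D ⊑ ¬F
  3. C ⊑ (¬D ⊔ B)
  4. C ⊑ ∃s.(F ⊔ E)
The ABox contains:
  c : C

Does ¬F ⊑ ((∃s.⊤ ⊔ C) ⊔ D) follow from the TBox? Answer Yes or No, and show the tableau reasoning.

1. ¬F ⊑ ((∃s.⊤ ⊔ C) ⊔ D)  ⇔  (¬F ⊓ ((∀s.⊥ ⊓ ¬C) ⊓ ¬D)) unsat w.r.t. T
   all branches close; clash {C, ¬C} at x₀
2. Hence ¬F ⊑ ((∃s.⊤ ⊔ C) ⊔ D): entailed.

Yes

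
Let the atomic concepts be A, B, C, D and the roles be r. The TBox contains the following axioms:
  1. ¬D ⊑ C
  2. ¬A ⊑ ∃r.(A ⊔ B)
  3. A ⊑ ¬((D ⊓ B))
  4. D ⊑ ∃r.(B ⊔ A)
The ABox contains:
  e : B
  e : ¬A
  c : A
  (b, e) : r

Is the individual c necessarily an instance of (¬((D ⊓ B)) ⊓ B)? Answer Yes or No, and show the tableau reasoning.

1. c : (¬((D ⊓ B)) ⊓ B)?  L(c) = {A} ∪ {((D ⊓ B) ⊔ ¬B)}
   apply at c: A⊑¬((D ⊓ B))
   open: L(c) ⊇ {A, D, ¬B, ∃r.(B ⊔ A)} (+ ∃-successors) — c ∉ (¬((D ⊓ B)) ⊓ B) possible
2. Hence c : (¬((D ⊓ B)) ⊓ B): not entailed.

No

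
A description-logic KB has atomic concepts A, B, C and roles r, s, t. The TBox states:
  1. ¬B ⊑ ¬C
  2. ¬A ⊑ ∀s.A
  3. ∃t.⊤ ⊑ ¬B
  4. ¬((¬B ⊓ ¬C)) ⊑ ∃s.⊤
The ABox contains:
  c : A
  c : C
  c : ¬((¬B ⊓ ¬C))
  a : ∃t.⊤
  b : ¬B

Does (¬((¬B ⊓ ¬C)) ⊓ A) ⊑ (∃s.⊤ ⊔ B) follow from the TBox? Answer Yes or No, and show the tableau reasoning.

1. (¬((¬B ⊓ ¬C)) ⊓ A) ⊑ (∃s.⊤ ⊔ B)  ⇔  (((B ⊔ C) ⊓ A) ⊓ (∀s.⊥ ⊓ ¬B)) unsat w.r.t. T
   all branches close; clash {C, ¬C} at x₀
2. Hence (¬((¬B ⊓ ¬C)) ⊓ A) ⊑ (∃s.⊤ ⊔ B): entailed.

Yes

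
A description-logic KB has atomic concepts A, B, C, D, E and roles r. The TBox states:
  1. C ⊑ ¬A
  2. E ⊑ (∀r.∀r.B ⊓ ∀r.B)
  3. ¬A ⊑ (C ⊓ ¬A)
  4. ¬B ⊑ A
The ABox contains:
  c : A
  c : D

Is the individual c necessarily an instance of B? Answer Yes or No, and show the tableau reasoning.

No

1. c : B?  L(c) = {A, D} ∪ {¬B}
   open: L(c) ⊇ {A, D, ¬B, ¬C, ¬E} — c ∉ B possible
2. Hence c : B: not entailed.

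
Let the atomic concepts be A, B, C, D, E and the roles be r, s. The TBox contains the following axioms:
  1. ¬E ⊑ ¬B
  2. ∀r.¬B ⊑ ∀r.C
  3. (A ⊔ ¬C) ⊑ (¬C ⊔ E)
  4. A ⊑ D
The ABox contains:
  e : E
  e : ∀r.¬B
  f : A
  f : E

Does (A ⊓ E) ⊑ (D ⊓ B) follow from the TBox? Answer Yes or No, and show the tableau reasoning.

1. (A ⊓ E) ⊑ (D ⊓ B)  ⇔  ((A ⊓ E) ⊓ (¬D ⊔ ¬B)) unsat w.r.t. T
   apply at x₀: A⊑D
   open: L(x₀) ⊇ {A, D, E, ¬B, ∃r.B} (+ ∃-successors)
2. Hence (A ⊓ E) ⊑ (D ⊓ B): not entailed.

No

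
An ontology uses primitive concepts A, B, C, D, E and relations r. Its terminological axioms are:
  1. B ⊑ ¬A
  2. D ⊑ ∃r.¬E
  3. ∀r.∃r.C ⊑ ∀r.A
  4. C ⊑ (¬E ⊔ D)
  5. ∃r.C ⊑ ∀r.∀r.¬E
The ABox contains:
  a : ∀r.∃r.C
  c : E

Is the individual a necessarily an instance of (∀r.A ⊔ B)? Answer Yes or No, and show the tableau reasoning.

Yes

1. a : (∀r.A ⊔ B)?  L(a) = {∀r.∃r.C} ∪ {(∃r.¬A ⊓ ¬B)}
   clash {A, ¬A} at an ∃-successor — a ∈ (∀r.A ⊔ B)
2. Hence a : (∀r.A ⊔ B): entailed.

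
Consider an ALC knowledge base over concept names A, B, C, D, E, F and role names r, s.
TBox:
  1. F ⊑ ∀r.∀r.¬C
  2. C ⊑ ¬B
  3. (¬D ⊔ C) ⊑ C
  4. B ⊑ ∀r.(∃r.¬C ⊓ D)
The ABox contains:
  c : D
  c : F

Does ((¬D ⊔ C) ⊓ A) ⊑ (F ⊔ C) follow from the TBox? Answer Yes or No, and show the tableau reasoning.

1. ((¬D ⊔ C) ⊓ A) ⊑ (F ⊔ C)  ⇔  (((¬D ⊔ C) ⊓ A) ⊓ (¬F ⊓ ¬C)) unsat w.r.t. T
   all branches close; clash {C, ¬C} at x₀
2. Hence ((¬D ⊔ C) ⊓ A) ⊑ (F ⊔ C): entailed.

Yes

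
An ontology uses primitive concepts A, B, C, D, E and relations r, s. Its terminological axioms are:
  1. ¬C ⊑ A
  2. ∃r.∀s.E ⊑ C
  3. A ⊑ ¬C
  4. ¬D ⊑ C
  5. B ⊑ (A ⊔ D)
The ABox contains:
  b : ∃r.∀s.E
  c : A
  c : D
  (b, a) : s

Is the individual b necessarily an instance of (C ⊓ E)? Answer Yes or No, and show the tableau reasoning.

1. b : (C ⊓ E)?  L(b) = {∃r.∀s.E} ∪ {(¬C ⊔ ¬E)}
   apply at b: ∃r.∀s.E⊑C
   open: L(b) ⊇ {C, ¬A, ¬B, ¬E, ∃r.∀s.E} (+ ∃-successors) — b ∉ (C ⊓ E) possible
2. Hence b : (C ⊓ E): not entailed.

No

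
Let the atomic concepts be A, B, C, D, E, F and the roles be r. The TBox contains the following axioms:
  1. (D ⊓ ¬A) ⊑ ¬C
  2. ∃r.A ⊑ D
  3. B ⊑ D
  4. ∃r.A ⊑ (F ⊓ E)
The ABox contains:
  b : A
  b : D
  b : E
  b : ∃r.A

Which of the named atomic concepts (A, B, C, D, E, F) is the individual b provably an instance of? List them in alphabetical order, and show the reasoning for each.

1. b : A?  L(b) = {A, D, E, ∃r.A} ∪ {¬A}
   clash {A, ¬A} at b — b ∈ A
2. b : B?  L(b) = {A, D, E, ∃r.A} ∪ {¬B}
   apply at b: ∃r.A⊑(F ⊓ E)
   open: L(b) ⊇ {A, D, E, F, ¬B, …} (+ ∃-successors) — b ∉ B possible
3. b : C?  L(b) = {A, D, E, ∃r.A} ∪ {¬C}
   apply at b: ∃r.A⊑(F ⊓ E)
   open: L(b) ⊇ {A, D, E, F, ¬C, …} (+ ∃-successors) — b ∉ C possible
4. b : D?  L(b) = {A, D, E, ∃r.A} ∪ {¬D}
   clash {D, ¬D} at b — b ∈ D
5. b : E?  L(b) = {A, D, E, ∃r.A} ∪ {¬E}
   clash {E, ¬E} at b — b ∈ E
6. b : F?  L(b) = {A, D, E, ∃r.A} ∪ {¬F}
   clash {F, ¬F} at b — b ∈ F
7. Entailed for b: {A, D, E, F}

{A, D, E, F}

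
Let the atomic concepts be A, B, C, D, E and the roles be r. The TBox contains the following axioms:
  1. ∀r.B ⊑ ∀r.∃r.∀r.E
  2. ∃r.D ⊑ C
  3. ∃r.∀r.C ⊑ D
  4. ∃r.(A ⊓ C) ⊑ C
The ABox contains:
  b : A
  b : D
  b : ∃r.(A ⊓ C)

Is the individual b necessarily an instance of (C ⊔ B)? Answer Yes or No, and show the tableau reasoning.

1. b : (C ⊔ B)?  L(b) = {A, D, ∃r.(A ⊓ C)} ∪ {(¬C ⊓ ¬B)}
   clash {C, ¬C} at b — b ∈ (C ⊔ B)
2. Hence b : (C ⊔ B): entailed.

Yes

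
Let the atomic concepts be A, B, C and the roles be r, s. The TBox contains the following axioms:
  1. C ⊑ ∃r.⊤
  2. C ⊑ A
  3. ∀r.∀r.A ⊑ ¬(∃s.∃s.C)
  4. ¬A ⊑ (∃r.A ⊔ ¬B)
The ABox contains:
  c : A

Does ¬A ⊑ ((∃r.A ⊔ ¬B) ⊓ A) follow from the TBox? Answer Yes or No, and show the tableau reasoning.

1. ¬A ⊑ ((∃r.A ⊔ ¬B) ⊓ A)  ⇔  (¬A ⊓ ((∀r.¬A ⊓ B) ⊔ ¬A)) unsat w.r.t. T
   apply at x₀: ¬A⊑(∃r.A ⊔ ¬B)
   open: L(x₀) ⊇ {¬A, ¬C, ∃r.A, ∃r.∃r.¬A} (+ ∃-successors)
2. Hence ¬A ⊑ ((∃r.A ⊔ ¬B) ⊓ A): not entailed.

No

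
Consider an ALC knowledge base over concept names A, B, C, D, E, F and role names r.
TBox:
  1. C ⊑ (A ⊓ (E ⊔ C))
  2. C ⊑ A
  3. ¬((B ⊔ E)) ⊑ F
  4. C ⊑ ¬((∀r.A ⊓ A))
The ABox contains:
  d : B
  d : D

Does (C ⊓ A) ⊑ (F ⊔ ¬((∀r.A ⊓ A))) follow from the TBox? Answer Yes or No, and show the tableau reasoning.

Yes

1. (C ⊓ A) ⊑ (F ⊔ ¬((∀r.A ⊓ A)))  ⇔  ((C ⊓ A) ⊓ (¬F ⊓ (∀r.A ⊓ A))) unsat w.r.t. T
   all branches close; clash {F, ¬F} at x₀
2. Hence (C ⊓ A) ⊑ (F ⊔ ¬((∀r.A ⊓ A))): entailed.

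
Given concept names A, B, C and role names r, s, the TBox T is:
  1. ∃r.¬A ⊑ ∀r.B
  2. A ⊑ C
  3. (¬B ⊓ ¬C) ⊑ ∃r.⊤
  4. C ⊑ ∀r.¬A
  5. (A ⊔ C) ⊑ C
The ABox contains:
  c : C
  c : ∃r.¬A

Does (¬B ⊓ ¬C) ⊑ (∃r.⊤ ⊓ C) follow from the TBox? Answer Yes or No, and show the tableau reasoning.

1. (¬B ⊓ ¬C) ⊑ (∃r.⊤ ⊓ C)  ⇔  ((¬B ⊓ ¬C) ⊓ (∀r.⊥ ⊔ ¬C)) unsat w.r.t. T
   apply at x₀: (¬B ⊓ ¬C)⊑∃r.⊤
   open: L(x₀) ⊇ {¬A, ¬B, ¬C, ∀r.A, ∃r.⊤} (+ ∃-successors)
2. Hence (¬B ⊓ ¬C) ⊑ (∃r.⊤ ⊓ C): not entailed.

No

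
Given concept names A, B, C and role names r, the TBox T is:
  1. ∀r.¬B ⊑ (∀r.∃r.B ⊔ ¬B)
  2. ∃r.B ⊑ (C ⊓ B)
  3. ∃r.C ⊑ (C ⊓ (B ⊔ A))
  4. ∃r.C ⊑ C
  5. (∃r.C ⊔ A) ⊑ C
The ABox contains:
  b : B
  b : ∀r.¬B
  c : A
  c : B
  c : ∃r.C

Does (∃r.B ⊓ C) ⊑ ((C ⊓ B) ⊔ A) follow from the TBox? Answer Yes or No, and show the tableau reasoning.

Yes

1. (∃r.B ⊓ C) ⊑ ((C ⊓ B) ⊔ A)  ⇔  ((∃r.B ⊓ C) ⊓ ((¬C ⊔ ¬B) ⊓ ¬A)) unsat w.r.t. T
   all branches close; clash {B, ¬B} at x₀
2. Hence (∃r.B ⊓ C) ⊑ ((C ⊓ B) ⊔ A): entailed.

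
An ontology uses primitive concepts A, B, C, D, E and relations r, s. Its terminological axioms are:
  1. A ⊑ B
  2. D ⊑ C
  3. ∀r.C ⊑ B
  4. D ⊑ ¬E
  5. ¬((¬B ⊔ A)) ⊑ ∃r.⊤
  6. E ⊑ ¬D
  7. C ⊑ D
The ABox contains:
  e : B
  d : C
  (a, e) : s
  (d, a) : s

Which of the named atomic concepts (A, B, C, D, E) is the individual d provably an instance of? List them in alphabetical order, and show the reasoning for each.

1. d : A?  L(d) = {C} ∪ {¬A}
   apply at d: C⊑D
   open: L(d) ⊇ {C, D, ¬A, ¬B, ¬E, …} (+ ∃-successors) — d ∉ A possible
2. d : B?  L(d) = {C} ∪ {¬B}
   apply at d: C⊑D
   open: L(d) ⊇ {C, D, ¬A, ¬B, ¬E, …} (+ ∃-successors) — d ∉ B possible
3. d : C?  L(d) = {C} ∪ {¬C}
   clash {C, ¬C} at d — d ∈ C
4. d : D?  L(d) = {C} ∪ {¬D}
   clash {D, ¬D} at d — d ∈ D
5. d : E?  L(d) = {C} ∪ {¬E}
   apply at d: C⊑D
   open: L(d) ⊇ {C, D, ¬A, ¬B, ¬E, …} (+ ∃-successors) — d ∉ E possible
6. Entailed for d: {C, D}

{C, D}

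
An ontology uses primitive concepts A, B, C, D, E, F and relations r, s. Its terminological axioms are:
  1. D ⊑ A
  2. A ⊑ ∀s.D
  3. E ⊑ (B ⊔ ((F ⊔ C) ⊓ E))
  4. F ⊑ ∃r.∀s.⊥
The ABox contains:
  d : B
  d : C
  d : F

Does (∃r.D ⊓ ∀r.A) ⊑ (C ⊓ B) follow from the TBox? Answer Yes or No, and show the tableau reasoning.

1. (∃r.D ⊓ ∀r.A) ⊑ (C ⊓ B)  ⇔  ((∃r.D ⊓ ∀r.A) ⊓ (¬C ⊔ ¬B)) unsat w.r.t. T
   open: L(x₀) ⊇ {¬A, ¬C, ¬D, ¬E, ¬F, …} (+ ∃-successors)
2. Hence (∃r.D ⊓ ∀r.A) ⊑ (C ⊓ B): not entailed.

No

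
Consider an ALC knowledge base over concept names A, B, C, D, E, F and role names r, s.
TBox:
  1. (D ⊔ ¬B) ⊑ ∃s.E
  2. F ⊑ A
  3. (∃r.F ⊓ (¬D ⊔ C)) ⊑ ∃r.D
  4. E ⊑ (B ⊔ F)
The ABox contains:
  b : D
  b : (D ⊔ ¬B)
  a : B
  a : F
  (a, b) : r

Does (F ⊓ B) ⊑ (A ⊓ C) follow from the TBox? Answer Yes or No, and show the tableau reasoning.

1. (F ⊓ B) ⊑ (A ⊓ C)  ⇔  ((F ⊓ B) ⊓ (¬A ⊔ ¬C)) unsat w.r.t. T
   apply at x₀: F⊑A
   open: L(x₀) ⊇ {A, B, F, ¬C, ¬D, …}
2. Hence (F ⊓ B) ⊑ (A ⊓ C): not entailed.

No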